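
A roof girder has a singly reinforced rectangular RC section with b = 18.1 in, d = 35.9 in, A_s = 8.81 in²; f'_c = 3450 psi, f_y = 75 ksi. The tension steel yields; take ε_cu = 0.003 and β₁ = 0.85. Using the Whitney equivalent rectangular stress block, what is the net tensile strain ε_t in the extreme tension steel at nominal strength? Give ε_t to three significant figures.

a = A_s f_y/(0.85 f'_c b) = 12.449 in.
β₁ = 0.85, so c = a/β₁ = 12.449/0.85 = 14.646 in.
From the linear strain diagram with ε_cu = 0.003: ε_t = 0.003 (d − c)/c = 0.003 × (35.9 − 14.646)/14.646 = 0.00435.
ε_t is between 0.004 and 0.005 — transition zone.

ε_t ≈ 0.00435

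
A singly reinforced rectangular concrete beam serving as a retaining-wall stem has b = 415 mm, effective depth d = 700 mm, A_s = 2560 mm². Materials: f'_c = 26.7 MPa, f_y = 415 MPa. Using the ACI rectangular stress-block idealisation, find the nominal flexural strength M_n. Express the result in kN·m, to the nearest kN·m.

T = A_s f_y = 2560 × 415 = 1062400 N = 1062.4 kN.
From C = T: a = T/(0.85 f'_c b) = 1062400/(0.85 × 26.7 × 415) = 112.80 mm.
M_n = T(d − a/2) = 1062.4 kN × (700 − 56.4) mm = 683.76 kN·m.

M_n ≈ 684 kN·m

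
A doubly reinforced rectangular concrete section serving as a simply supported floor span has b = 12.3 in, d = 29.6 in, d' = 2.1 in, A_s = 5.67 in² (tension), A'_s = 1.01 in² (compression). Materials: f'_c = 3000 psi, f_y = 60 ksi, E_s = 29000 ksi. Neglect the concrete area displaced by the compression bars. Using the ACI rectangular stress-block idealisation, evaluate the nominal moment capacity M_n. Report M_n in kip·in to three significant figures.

M_n ≈ 8700 kip·in

Assume both steels yield.
a = (A_s − A'_s) f_y/(0.85 f'_c b) = (5.67 − 1.01) × 60/(0.85 × 3 × 12.3) = 8.914 in.
c = a/β₁ = 8.914/0.85 = 10.487 in; ε'_s = 0.003(c − d')/c = 0.0024 ≥ ε_y = 0.0021, so the compression steel yields.
M_n = (A_s − A'_s) f_y (d − a/2) + A'_s f_y (d − d') = 279.6 × (29.6 − 4.457) + 60.6 × (29.6 − 2.1) = 7030.0 + 1666.5 = 8696.5 kip·in.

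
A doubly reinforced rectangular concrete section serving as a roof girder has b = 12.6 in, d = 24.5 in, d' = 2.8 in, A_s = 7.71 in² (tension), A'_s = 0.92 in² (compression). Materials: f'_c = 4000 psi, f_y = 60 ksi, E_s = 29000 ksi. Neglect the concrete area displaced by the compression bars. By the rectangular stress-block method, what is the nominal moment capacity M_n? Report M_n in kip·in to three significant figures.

M_n ≈ 9240 kip·in

Assume both steels yield.
a = (A_s − A'_s) f_y/(0.85 f'_c b) = (7.71 − 0.92) × 60/(0.85 × 4 × 12.6) = 9.510 in.
c = a/β₁ = 9.510/0.85 = 11.188 in; ε'_s = 0.003(c − d')/c = 0.0022 ≥ ε_y = 0.0021, so the compression steel yields.
M_n = (A_s − A'_s) f_y (d − a/2) + A'_s f_y (d − d') = 407.4 × (24.5 − 4.755) + 55.2 × (24.5 − 2.8) = 8044.1 + 1197.8 = 9241.9 kip·in.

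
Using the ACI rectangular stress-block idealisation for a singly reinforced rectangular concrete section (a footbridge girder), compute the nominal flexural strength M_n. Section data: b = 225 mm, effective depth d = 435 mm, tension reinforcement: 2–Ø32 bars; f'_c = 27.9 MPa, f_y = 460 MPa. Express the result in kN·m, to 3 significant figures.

A_s = 2 × 804 = 1608 mm².
T = A_s f_y = 1608 × 460 = 739680 N = 739.68 kN.
From C = T: a = T/(0.85 f'_c b) = 739680/(0.85 × 27.9 × 225) = 138.62 mm.
M_n = T(d − a/2) = 739.68 kN × (435 − 69.31) mm = 270.49 kN·m.

M_n ≈ 270 kN·m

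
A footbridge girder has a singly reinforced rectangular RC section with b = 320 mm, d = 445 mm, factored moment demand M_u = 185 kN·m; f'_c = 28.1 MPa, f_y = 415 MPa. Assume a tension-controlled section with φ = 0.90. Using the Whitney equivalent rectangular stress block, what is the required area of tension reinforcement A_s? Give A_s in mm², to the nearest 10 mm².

M_n = M_u/φ = 185/0.90 = 205.556 kN·m.
With M_n = 0.85 f'_c a b (d − a/2), solve the quadratic for a:
a = d − √(d² − 2M_n/(0.85 f'_c b)) = 445 − √(445² − 2 × 205.556×10⁶/(0.85 × 28.1 × 320)) = 65.21 mm.
A_s = 0.85 f'_c a b / f_y = 0.85 × 28.1 × 65.21 × 320 / 415 = 1201.0 mm².

A_s ≈ 1200 mm²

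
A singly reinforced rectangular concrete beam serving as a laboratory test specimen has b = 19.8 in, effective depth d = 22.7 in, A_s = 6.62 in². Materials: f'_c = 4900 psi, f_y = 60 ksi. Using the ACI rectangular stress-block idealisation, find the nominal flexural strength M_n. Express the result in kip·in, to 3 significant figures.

T = A_s f_y = 6.62 × 60 = 397.2 kips.
a = T/(0.85 f'_c b) = 397.2/(0.85 × 4.9 × 19.8) = 4.816 in.
M_n = T(d − a/2) = 397.2 × (22.7 − 2.408) = 8060.0 kip·in.

M_n ≈ 8060 kip·in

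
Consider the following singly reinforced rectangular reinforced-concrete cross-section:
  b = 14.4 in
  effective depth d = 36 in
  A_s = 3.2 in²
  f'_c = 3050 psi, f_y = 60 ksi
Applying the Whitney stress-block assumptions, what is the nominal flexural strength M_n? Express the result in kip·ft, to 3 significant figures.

T = A_s f_y = 3.2 × 60 = 192 kips.
a = T/(0.85 f'_c b) = 192/(0.85 × 3.05 × 14.4) = 5.143 in.
M_n = T(d − a/2) = 192 × (36 − 2.5715) = 6418.3 kip·in = 6418.3/12 = 534.86 kip·ft.

M_n ≈ 535 kip·ft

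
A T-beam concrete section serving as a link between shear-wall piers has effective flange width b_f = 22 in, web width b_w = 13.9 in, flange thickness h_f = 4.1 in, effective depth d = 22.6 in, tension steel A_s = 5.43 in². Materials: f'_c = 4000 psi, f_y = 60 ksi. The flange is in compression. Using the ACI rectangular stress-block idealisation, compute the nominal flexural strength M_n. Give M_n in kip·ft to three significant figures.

Tension: T = A_s f_y = 5.43 × 60 = 325.8 kips.
Try a within the flange: a = T/(0.85 f'_c b_f) = 325.8/(0.85 × 4 × 22) = 4.356 in.
a = 4.356 > h_f = 4.1 in: the block extends into the web. Split into flange-overhang and web parts.
C_f = 0.85 f'_c (b_f − b_w) h_f = 0.85 × 4 × (22 − 13.9) × 4.1 = 112.9 kips.
Remaining web compression depth: a_w = (T − C_f)/(0.85 f'_c b_w) = (325.8 − 112.9)/(0.85 × 4 × 13.9) = 4.505 in.
M_n = C_f(d − h_f/2) + (T − C_f)(d − a_w/2) = 112.9 × (22.6 − 2.05) + 212.9 × (22.6 − 2.2525) = 2320.1 + 4332.0 = 6652.1 kip·in.
M_n = 6652.1/12 = 554.34 kip·ft.

M_n ≈ 554 kip·ft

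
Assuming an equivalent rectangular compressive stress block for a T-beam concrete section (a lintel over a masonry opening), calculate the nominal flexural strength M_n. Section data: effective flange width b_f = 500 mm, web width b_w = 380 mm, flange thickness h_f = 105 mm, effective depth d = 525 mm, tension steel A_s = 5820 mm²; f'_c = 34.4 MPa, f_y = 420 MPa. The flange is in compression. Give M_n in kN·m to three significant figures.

M_n ≈ 1070 kN·m

Tension: T = A_s f_y = 5820 × 420 = 2444400 N.
Try a within the flange: a = T/(0.85 f'_c b_f) = 2444400/(0.85 × 34.4 × 500) = 167.20 mm.
a = 167.20 > h_f = 105 mm: the block extends into the web. Split into flange-overhang and web parts.
C_f = 0.85 f'_c (b_f − b_w) h_f = 0.85 × 34.4 × (500 − 380) × 105 = 368424 N.
Remaining web compression depth: a_w = (T − C_f)/(0.85 f'_c b_w) = (2444400 − 368424)/(0.85 × 34.4 × 380) = 186.84 mm.
M_n = C_f(d − h_f/2) + (T − C_f)(d − a_w/2) = 368424 × (525 − 52.5) + 2075976 × (525 − 93.42) = 174.08 + 895.95 = 1070.03 × 10⁶ N·mm.
M_n = 1070.03 kN·m.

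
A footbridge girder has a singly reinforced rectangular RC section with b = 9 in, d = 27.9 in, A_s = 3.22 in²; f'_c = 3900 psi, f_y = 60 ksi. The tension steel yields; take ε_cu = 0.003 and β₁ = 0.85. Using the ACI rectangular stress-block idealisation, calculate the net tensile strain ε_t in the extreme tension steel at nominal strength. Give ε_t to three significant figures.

ε_t ≈ 0.00799

a = A_s f_y/(0.85 f'_c b) = 6.476 in.
β₁ = 0.85, so c = a/β₁ = 6.476/0.85 = 7.619 in.
From the linear strain diagram with ε_cu = 0.003: ε_t = 0.003 (d − c)/c = 0.003 × (27.9 − 7.619)/7.619 = 0.00799.
Since ε_t ≥ 0.005, the section is tension-controlled.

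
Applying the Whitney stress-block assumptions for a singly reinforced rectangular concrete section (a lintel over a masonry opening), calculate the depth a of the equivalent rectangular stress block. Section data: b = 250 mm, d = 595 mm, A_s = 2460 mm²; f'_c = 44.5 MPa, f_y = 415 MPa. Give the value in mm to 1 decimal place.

T = A_s f_y = 2460 × 415 = 1020900 N = 1020.9 kN.
Setting C = 0.85 f'_c a b equal to T: a = 1020900/(0.85 × 44.5 × 250) = 108.0 mm.

a ≈ 108.0 mm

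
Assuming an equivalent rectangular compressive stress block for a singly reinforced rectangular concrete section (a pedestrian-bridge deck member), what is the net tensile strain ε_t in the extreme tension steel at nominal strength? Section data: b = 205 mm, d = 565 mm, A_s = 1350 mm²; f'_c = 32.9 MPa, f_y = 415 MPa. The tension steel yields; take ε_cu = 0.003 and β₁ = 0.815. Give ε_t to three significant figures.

a = A_s f_y/(0.85 f'_c b) = 97.73 mm.
β₁ = 0.815, so c = a/β₁ = 97.73/0.815 = 119.91 mm.
From the linear strain diagram with ε_cu = 0.003: ε_t = 0.003 (d − c)/c = 0.003 × (565 − 119.91)/119.91 = 0.0111.
Since ε_t ≥ 0.005, the section is tension-controlled.

ε_t ≈ 0.0111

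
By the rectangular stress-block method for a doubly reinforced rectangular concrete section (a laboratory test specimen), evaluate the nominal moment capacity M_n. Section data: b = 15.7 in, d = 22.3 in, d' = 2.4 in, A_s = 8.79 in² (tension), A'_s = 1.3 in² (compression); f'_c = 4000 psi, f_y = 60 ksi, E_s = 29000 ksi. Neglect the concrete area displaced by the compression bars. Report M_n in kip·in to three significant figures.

Assume both steels yield.
a = (A_s − A'_s) f_y/(0.85 f'_c b) = (8.79 − 1.3) × 60/(0.85 × 4 × 15.7) = 8.419 in.
c = a/β₁ = 8.419/0.85 = 9.905 in; ε'_s = 0.003(c − d')/c = 0.0023 ≥ ε_y = 0.0021, so the compression steel yields.
M_n = (A_s − A'_s) f_y (d − a/2) + A'_s f_y (d − d') = 449.4 × (22.3 − 4.2095) + 78 × (22.3 − 2.4) = 8129.9 + 1552.2 = 9682.1 kip·in.

M_n ≈ 9680 kip·in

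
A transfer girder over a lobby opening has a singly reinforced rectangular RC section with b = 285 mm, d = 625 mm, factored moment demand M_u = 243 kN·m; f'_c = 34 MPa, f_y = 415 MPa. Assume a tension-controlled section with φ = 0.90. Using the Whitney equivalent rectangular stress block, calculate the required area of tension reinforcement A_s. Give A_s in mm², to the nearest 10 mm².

M_n = M_u/φ = 243/0.90 = 270 kN·m.
With M_n = 0.85 f'_c a b (d − a/2), solve the quadratic for a:
a = d − √(d² − 2M_n/(0.85 f'_c b)) = 625 − √(625² − 2 × 270×10⁶/(0.85 × 34 × 285)) = 54.86 mm.
A_s = 0.85 f'_c a b / f_y = 0.85 × 34 × 54.86 × 285 / 415 = 1088.8 mm².

A_s ≈ 1090 mm²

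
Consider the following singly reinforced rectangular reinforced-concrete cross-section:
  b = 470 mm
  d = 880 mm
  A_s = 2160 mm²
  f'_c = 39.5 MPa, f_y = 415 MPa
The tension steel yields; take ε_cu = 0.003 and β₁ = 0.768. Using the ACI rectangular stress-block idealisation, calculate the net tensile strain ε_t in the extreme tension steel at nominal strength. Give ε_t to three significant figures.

a = A_s f_y/(0.85 f'_c b) = 56.81 mm.
β₁ = 0.768, so c = a/β₁ = 56.81/0.768 = 73.97 mm.
From the linear strain diagram with ε_cu = 0.003: ε_t = 0.003 (d − c)/c = 0.003 × (880 − 73.97)/73.97 = 0.0327.
Since ε_t ≥ 0.005, the section is tension-controlled.

ε_t ≈ 0.0327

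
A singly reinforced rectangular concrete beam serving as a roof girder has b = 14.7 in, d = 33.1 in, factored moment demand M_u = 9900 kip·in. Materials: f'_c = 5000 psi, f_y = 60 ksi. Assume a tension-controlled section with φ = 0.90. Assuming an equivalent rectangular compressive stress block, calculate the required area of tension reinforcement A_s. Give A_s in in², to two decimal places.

A_s ≈ 6.07 in²

M_n = M_u/φ = 9900/0.90 = 11000 kip·in.
From M_n = 0.85 f'_c a b (d − a/2):
a = d − √(d² − 2M_n/(0.85 f'_c b)) = 33.1 − √(33.1² − 2 × 11000/(0.85 × 5 × 14.7)) = 5.833 in.
A_s = 0.85 f'_c a b / f_y = 0.85 × 5 × 5.833 × 14.7 / 60 = 6.074 in².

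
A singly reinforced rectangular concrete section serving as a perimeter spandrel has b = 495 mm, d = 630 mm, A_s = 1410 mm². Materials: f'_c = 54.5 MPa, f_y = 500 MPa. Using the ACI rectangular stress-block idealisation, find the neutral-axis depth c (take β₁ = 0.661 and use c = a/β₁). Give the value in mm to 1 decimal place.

T = A_s f_y = 1410 × 500 = 705000 N = 705 kN.
Setting C = 0.85 f'_c a b equal to T: a = 705000/(0.85 × 54.5 × 495) = 30.745 mm.
With β₁ = 0.661, c = a/β₁ = 30.745/0.661 = 46.5 mm.

c ≈ 46.5 mm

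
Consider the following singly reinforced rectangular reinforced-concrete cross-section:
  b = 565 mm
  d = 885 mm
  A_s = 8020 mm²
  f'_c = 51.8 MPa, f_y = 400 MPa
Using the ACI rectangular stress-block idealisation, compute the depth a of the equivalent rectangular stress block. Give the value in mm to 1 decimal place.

a ≈ 129.0 mm

T = A_s f_y = 8020 × 400 = 3208000 N = 3208 kN.
Setting C = 0.85 f'_c a b equal to T: a = 3208000/(0.85 × 51.8 × 565) = 129.0 mm.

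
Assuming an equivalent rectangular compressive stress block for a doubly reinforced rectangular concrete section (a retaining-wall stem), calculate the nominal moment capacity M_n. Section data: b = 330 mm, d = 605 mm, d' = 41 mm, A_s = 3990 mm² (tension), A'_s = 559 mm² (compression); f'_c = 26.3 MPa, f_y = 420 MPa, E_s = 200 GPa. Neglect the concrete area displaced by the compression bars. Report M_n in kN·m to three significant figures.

Assume both tension and compression steel yield.
Net tension couple steel: A_s − A'_s = 3431 mm².
a = (A_s − A'_s) f_y / (0.85 f'_c b) = 1441020/(0.85 × 26.3 × 330) = 195.34 mm.
c = a/β₁ = 195.34/0.85 = 229.81 mm; ε'_s = 0.003(c − d')/c = 0.0025 ≥ f_y/E_s = 0.0021, so compression steel does yield.
M_n = (A_s − A'_s) f_y (d − a/2) + A'_s f_y (d − d') = [1441020 × (605 − 97.67) + 234780 × (605 − 41)] × 10⁻⁶ = 731.07 + 132.42 = 863.49 kN·m.

M_n ≈ 863 kN·m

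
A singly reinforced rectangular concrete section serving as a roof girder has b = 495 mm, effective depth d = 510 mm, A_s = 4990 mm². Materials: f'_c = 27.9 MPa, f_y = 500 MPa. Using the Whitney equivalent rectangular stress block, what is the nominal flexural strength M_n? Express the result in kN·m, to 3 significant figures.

M_n ≈ 1010 kN·m

T = A_s f_y = 4990 × 500 = 2495000 N = 2495 kN.
From C = T: a = T/(0.85 f'_c b) = 2495000/(0.85 × 27.9 × 495) = 212.54 mm.
M_n = T(d − a/2) = 2495 kN × (510 − 106.27) mm = 1007.31 kN·m.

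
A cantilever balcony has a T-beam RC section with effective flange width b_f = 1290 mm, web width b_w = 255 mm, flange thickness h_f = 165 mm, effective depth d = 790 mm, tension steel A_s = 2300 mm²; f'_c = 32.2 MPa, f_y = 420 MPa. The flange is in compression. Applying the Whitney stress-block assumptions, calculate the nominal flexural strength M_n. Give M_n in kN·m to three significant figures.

Tension: T = A_s f_y = 2300 × 420 = 966000 N.
Try a within the flange: a = T/(0.85 f'_c b_f) = 966000/(0.85 × 32.2 × 1290) = 27.36 mm.
Since a = 27.36 ≤ h_f = 165 mm, the stress block lies entirely in the flange; analyse as a rectangular beam of width b_f.
M_n = T(d − a/2) = 966000 × (790 − 13.68) = 749.93 × 10⁶ N·mm.
M_n = 749.93 kN·m.

M_n ≈ 750 kN·m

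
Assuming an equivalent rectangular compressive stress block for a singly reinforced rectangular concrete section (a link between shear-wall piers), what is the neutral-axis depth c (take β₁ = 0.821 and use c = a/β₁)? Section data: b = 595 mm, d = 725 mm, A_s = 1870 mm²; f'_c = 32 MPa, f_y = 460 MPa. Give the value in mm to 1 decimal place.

c ≈ 64.7 mm

T = A_s f_y = 1870 × 460 = 860200 N = 860.2 kN.
Setting C = 0.85 f'_c a b equal to T: a = 860200/(0.85 × 32 × 595) = 53.151 mm.
With β₁ = 0.821, c = a/β₁ = 53.151/0.821 = 64.7 mm.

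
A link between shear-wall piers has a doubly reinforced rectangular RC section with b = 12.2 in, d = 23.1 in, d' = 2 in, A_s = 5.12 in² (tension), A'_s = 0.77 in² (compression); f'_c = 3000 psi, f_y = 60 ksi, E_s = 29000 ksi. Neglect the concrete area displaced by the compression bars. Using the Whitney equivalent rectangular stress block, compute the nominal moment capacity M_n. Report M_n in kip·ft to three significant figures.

M_n ≈ 492 kip·ft

Assume both steels yield.
a = (A_s − A'_s) f_y/(0.85 f'_c b) = (5.12 − 0.77) × 60/(0.85 × 3 × 12.2) = 8.390 in.
c = a/β₁ = 8.390/0.85 = 9.871 in; ε'_s = 0.003(c − d')/c = 0.0024 ≥ ε_y = 0.0021, so the compression steel yields.
M_n = (A_s − A'_s) f_y (d − a/2) + A'_s f_y (d − d') = 261 × (23.1 − 4.195) + 46.2 × (23.1 − 2) = 4934.2 + 974.8 = 5909.0 kip·in = 5909.0/12 = 492.42 kip·ft.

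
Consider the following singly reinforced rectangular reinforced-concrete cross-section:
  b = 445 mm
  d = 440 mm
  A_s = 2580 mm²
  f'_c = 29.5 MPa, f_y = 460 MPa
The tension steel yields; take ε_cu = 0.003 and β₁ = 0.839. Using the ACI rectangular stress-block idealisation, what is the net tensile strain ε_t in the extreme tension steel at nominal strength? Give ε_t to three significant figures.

ε_t ≈ 0.00741

a = A_s f_y/(0.85 f'_c b) = 106.36 mm.
β₁ = 0.839, so c = a/β₁ = 106.36/0.839 = 126.77 mm.
From the linear strain diagram with ε_cu = 0.003: ε_t = 0.003 (d − c)/c = 0.003 × (440 − 126.77)/126.77 = 0.00741.
Since ε_t ≥ 0.005, the section is tension-controlled.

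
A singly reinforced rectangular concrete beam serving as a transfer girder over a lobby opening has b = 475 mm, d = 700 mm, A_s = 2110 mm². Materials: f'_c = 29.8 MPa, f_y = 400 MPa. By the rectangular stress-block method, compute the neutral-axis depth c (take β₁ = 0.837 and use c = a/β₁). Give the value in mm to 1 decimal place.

c ≈ 83.8 mm

T = A_s f_y = 2110 × 400 = 844000 N = 844 kN.
Setting C = 0.85 f'_c a b equal to T: a = 844000/(0.85 × 29.8 × 475) = 70.148 mm.
With β₁ = 0.837, c = a/β₁ = 70.148/0.837 = 83.8 mm.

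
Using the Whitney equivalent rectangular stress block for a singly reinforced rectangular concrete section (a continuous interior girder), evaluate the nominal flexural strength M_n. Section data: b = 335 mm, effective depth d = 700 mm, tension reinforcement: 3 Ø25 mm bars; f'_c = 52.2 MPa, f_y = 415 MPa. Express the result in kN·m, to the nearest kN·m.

A_s = 3 × 491 = 1473 mm².
T = A_s f_y = 1473 × 415 = 611295 N = 611.295 kN.
From C = T: a = T/(0.85 f'_c b) = 611295/(0.85 × 52.2 × 335) = 41.13 mm.
M_n = T(d − a/2) = 611.295 kN × (700 − 20.565) mm = 415.34 kN·m.

M_n ≈ 415 kN·m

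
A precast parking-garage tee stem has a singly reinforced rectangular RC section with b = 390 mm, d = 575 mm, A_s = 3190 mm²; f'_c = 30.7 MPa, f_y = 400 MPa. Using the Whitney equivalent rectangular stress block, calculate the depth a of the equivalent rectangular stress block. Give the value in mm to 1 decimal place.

T = A_s f_y = 3190 × 400 = 1276000 N = 1276 kN.
Setting C = 0.85 f'_c a b equal to T: a = 1276000/(0.85 × 30.7 × 390) = 125.4 mm.

a ≈ 125.4 mm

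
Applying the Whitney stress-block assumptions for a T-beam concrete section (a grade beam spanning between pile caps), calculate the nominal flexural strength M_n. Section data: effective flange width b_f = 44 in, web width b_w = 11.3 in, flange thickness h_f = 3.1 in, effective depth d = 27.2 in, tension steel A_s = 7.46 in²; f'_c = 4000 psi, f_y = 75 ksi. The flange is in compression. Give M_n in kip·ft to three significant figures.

M_n ≈ 1170 kip·ft

Tension: T = A_s f_y = 7.46 × 75 = 559.5 kips.
Try a within the flange: a = T/(0.85 f'_c b_f) = 559.5/(0.85 × 4 × 44) = 3.740 in.
a = 3.740 > h_f = 3.1 in: the block extends into the web. Split into flange-overhang and web parts.
C_f = 0.85 f'_c (b_f − b_w) h_f = 0.85 × 4 × (44 − 11.3) × 3.1 = 344.7 kips.
Remaining web compression depth: a_w = (T − C_f)/(0.85 f'_c b_w) = (559.5 − 344.7)/(0.85 × 4 × 11.3) = 5.591 in.
M_n = C_f(d − h_f/2) + (T − C_f)(d − a_w/2) = 344.7 × (27.2 − 1.55) + 214.8 × (27.2 − 2.7955) = 8841.6 + 5242.1 = 14083.7 kip·in.
M_n = 14083.7/12 = 1173.64 kip·ft.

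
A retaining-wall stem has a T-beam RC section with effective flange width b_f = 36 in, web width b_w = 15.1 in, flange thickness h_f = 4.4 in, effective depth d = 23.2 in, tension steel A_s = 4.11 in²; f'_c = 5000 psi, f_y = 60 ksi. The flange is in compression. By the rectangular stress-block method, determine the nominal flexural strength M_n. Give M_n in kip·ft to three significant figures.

M_n ≈ 460 kip·ft

Tension: T = A_s f_y = 4.11 × 60 = 246.6 kips.
Try a within the flange: a = T/(0.85 f'_c b_f) = 246.6/(0.85 × 5 × 36) = 1.612 in.
Since a = 1.612 ≤ h_f = 4.4 in, the stress block lies entirely in the flange; analyse as a rectangular beam of width b_f.
M_n = T(d − a/2) = 246.6 × (23.2 − 0.806) = 5522.4 kip·in.
M_n = 5522.4/12 = 460.20 kip·ft.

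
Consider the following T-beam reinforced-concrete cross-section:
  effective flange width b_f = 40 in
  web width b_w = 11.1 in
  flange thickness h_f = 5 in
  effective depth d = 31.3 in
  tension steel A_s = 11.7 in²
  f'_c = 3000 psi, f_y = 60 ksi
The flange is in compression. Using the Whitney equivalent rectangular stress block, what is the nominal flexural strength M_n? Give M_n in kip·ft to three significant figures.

Tension: T = A_s f_y = 11.7 × 60 = 702 kips.
Try a within the flange: a = T/(0.85 f'_c b_f) = 702/(0.85 × 3 × 40) = 6.882 in.
a = 6.882 > h_f = 5 in: the block extends into the web. Split into flange-overhang and web parts.
C_f = 0.85 f'_c (b_f − b_w) h_f = 0.85 × 3 × (40 − 11.1) × 5 = 368.5 kips.
Remaining web compression depth: a_w = (T − C_f)/(0.85 f'_c b_w) = (702 − 368.5)/(0.85 × 3 × 11.1) = 11.782 in.
M_n = C_f(d − h_f/2) + (T − C_f)(d − a_w/2) = 368.5 × (31.3 − 2.5) + 333.5 × (31.3 − 5.891) = 10612.8 + 8473.9 = 19086.7 kip·in.
M_n = 19086.7/12 = 1590.56 kip·ft.

M_n ≈ 1590 kip·ft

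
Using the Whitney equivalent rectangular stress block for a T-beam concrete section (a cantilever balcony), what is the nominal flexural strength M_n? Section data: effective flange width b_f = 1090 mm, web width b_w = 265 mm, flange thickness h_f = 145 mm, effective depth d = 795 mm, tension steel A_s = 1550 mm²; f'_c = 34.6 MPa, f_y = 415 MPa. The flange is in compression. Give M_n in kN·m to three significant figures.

Tension: T = A_s f_y = 1550 × 415 = 643250 N.
Try a within the flange: a = T/(0.85 f'_c b_f) = 643250/(0.85 × 34.6 × 1090) = 20.07 mm.
Since a = 20.07 ≤ h_f = 145 mm, the stress block lies entirely in the flange; analyse as a rectangular beam of width b_f.
M_n = T(d − a/2) = 643250 × (795 − 10.035) = 504.93 × 10⁶ N·mm.
M_n = 504.93 kN·m.

M_n ≈ 505 kN·m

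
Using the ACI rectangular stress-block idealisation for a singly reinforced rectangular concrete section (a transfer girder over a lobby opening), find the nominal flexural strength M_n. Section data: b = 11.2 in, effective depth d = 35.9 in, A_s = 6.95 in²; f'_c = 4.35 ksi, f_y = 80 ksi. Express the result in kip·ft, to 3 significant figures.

M_n ≈ 1350 kip·ft

T = A_s f_y = 6.95 × 80 = 556 kips.
a = T/(0.85 f'_c b) = 556/(0.85 × 4.35 × 11.2) = 13.426 in.
M_n = T(d − a/2) = 556 × (35.9 − 6.713) = 16228.0 kip·in = 16228.0/12 = 1352.33 kip·ft.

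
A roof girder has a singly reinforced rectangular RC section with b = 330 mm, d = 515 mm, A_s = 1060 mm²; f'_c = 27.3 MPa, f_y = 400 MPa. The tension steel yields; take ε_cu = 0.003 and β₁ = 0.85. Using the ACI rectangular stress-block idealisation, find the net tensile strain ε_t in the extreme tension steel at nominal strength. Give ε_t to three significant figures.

a = A_s f_y/(0.85 f'_c b) = 55.37 mm.
β₁ = 0.85, so c = a/β₁ = 55.37/0.85 = 65.14 mm.
From the linear strain diagram with ε_cu = 0.003: ε_t = 0.003 (d − c)/c = 0.003 × (515 − 65.14)/65.14 = 0.0207.
Since ε_t ≥ 0.005, the section is tension-controlled.

ε_t ≈ 0.0207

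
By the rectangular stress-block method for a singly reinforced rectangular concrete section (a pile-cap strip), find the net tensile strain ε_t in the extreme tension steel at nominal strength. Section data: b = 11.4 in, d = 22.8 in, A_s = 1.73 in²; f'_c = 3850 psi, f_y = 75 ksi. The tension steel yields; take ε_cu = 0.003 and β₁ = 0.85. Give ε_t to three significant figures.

ε_t ≈ 0.0137

a = A_s f_y/(0.85 f'_c b) = 3.478 in.
β₁ = 0.85, so c = a/β₁ = 3.478/0.85 = 4.092 in.
From the linear strain diagram with ε_cu = 0.003: ε_t = 0.003 (d − c)/c = 0.003 × (22.8 − 4.092)/4.092 = 0.0137.
Since ε_t ≥ 0.005, the section is tension-controlled.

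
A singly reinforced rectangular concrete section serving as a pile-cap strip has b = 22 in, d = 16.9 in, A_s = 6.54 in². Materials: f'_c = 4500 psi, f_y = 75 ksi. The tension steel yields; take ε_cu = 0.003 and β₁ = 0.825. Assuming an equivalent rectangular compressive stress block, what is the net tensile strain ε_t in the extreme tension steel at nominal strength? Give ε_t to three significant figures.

a = A_s f_y/(0.85 f'_c b) = 5.829 in.
β₁ = 0.825, so c = a/β₁ = 5.829/0.825 = 7.065 in.
From the linear strain diagram with ε_cu = 0.003: ε_t = 0.003 (d − c)/c = 0.003 × (16.9 − 7.065)/7.065 = 0.00418.
ε_t is between 0.004 and 0.005 — transition zone.

ε_t ≈ 0.00418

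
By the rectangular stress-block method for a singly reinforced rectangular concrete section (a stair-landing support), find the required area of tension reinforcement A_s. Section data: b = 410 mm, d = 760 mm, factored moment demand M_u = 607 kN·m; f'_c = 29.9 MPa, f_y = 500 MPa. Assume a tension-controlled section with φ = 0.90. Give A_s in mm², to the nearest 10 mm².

A_s ≈ 1890 mm²

M_n = M_u/φ = 607/0.90 = 674.444 kN·m.
With M_n = 0.85 f'_c a b (d − a/2), solve the quadratic for a:
a = d − √(d² − 2M_n/(0.85 f'_c b)) = 760 − √(760² − 2 × 674.444×10⁶/(0.85 × 29.9 × 410)) = 90.56 mm.
A_s = 0.85 f'_c a b / f_y = 0.85 × 29.9 × 90.56 × 410 / 500 = 1887.3 mm².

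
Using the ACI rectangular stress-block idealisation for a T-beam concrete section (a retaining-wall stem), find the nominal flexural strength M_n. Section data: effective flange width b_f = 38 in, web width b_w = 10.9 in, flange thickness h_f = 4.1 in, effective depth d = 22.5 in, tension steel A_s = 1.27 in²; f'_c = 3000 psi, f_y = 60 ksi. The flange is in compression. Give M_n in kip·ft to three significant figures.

M_n ≈ 140 kip·ft

Tension: T = A_s f_y = 1.27 × 60 = 76.2 kips.
Try a within the flange: a = T/(0.85 f'_c b_f) = 76.2/(0.85 × 3 × 38) = 0.786 in.
Since a = 0.786 ≤ h_f = 4.1 in, the stress block lies entirely in the flange; analyse as a rectangular beam of width b_f.
M_n = T(d − a/2) = 76.2 × (22.5 − 0.393) = 1684.6 kip·in.
M_n = 1684.6/12 = 140.38 kip·ft.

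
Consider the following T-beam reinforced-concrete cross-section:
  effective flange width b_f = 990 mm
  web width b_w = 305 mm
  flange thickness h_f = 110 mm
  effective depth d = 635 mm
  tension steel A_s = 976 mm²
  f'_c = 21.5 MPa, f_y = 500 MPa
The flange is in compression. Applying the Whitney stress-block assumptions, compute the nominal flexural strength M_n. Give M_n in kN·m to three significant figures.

Tension: T = A_s f_y = 976 × 500 = 488000 N.
Try a within the flange: a = T/(0.85 f'_c b_f) = 488000/(0.85 × 21.5 × 990) = 26.97 mm.
Since a = 26.97 ≤ h_f = 110 mm, the stress block lies entirely in the flange; analyse as a rectangular beam of width b_f.
M_n = T(d − a/2) = 488000 × (635 − 13.485) = 303.30 × 10⁶ N·mm.
M_n = 303.30 kN·m.

M_n ≈ 303 kN·m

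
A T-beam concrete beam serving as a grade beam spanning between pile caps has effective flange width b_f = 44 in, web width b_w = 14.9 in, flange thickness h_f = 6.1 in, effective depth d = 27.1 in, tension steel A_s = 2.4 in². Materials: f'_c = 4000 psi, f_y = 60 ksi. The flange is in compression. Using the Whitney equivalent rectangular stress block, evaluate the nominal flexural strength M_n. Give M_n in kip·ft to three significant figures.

M_n ≈ 319 kip·ft

Tension: T = A_s f_y = 2.4 × 60 = 144 kips.
Try a within the flange: a = T/(0.85 f'_c b_f) = 144/(0.85 × 4 × 44) = 0.963 in.
Since a = 0.963 ≤ h_f = 6.1 in, the stress block lies entirely in the flange; analyse as a rectangular beam of width b_f.
M_n = T(d − a/2) = 144 × (27.1 − 0.4815) = 3833.1 kip·in.
M_n = 3833.1/12 = 319.43 kip·ft.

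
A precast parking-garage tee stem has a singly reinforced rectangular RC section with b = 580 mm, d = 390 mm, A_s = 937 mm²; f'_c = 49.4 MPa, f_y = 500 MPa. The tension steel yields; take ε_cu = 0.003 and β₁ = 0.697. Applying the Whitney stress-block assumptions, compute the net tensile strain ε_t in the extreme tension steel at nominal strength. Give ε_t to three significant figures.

a = A_s f_y/(0.85 f'_c b) = 19.24 mm.
β₁ = 0.697, so c = a/β₁ = 19.24/0.697 = 27.60 mm.
From the linear strain diagram with ε_cu = 0.003: ε_t = 0.003 (d − c)/c = 0.003 × (390 − 27.60)/27.60 = 0.0394.
Since ε_t ≥ 0.005, the section is tension-controlled.

ε_t ≈ 0.0394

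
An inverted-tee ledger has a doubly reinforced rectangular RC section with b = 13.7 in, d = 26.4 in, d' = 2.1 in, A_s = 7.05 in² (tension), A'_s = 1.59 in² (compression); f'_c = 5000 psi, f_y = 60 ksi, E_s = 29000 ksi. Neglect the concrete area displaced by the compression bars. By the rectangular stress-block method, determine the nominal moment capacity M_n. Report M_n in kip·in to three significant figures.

Assume both steels yield.
a = (A_s − A'_s) f_y/(0.85 f'_c b) = (7.05 − 1.59) × 60/(0.85 × 5 × 13.7) = 5.626 in.
c = a/β₁ = 5.626/0.8 = 7.033 in; ε'_s = 0.003(c − d')/c = 0.0021 ≥ ε_y = 0.0021, so the compression steel yields.
M_n = (A_s − A'_s) f_y (d − a/2) + A'_s f_y (d − d') = 327.6 × (26.4 − 2.813) + 95.4 × (26.4 − 2.1) = 7727.1 + 2318.2 = 10045.3 kip·in.

M_n ≈ 10000 kip·in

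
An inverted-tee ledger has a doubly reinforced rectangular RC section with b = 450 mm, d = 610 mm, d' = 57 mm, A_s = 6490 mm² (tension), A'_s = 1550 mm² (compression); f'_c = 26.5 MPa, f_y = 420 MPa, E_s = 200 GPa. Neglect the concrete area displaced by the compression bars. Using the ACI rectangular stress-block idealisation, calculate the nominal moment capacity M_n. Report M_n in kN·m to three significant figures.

M_n ≈ 1410 kN·m

Assume both tension and compression steel yield.
Net tension couple steel: A_s − A'_s = 4940 mm².
a = (A_s − A'_s) f_y / (0.85 f'_c b) = 2074800/(0.85 × 26.5 × 450) = 204.69 mm.
c = a/β₁ = 204.69/0.85 = 240.81 mm; ε'_s = 0.003(c − d')/c = 0.0023 ≥ f_y/E_s = 0.0021, so compression steel does yield.
M_n = (A_s − A'_s) f_y (d − a/2) + A'_s f_y (d − d') = [2074800 × (610 − 102.345) + 651000 × (610 − 57)] × 10⁻⁶ = 1053.28 + 360.00 = 1413.28 kN·m.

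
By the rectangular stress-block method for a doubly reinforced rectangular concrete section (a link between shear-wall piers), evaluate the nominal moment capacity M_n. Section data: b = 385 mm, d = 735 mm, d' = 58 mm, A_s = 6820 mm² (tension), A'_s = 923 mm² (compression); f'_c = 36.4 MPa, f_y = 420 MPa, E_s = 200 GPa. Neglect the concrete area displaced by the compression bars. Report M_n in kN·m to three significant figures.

M_n ≈ 1830 kN·m

Assume both tension and compression steel yield.
Net tension couple steel: A_s − A'_s = 5897 mm².
a = (A_s − A'_s) f_y / (0.85 f'_c b) = 2476740/(0.85 × 36.4 × 385) = 207.92 mm.
c = a/β₁ = 207.92/0.79 = 263.19 mm; ε'_s = 0.003(c − d')/c = 0.0023 ≥ f_y/E_s = 0.0021, so compression steel does yield.
M_n = (A_s − A'_s) f_y (d − a/2) + A'_s f_y (d − d') = [2476740 × (735 − 103.96) + 387660 × (735 − 58)] × 10⁻⁶ = 1562.92 + 262.45 = 1825.37 kN·m.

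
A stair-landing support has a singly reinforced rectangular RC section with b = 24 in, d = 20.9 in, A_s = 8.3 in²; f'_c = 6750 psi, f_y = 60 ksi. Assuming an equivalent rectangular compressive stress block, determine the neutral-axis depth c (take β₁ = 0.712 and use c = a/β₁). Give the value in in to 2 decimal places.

c ≈ 5.08 in

T = A_s f_y = 8.3 × 60 = 498 kips.
a = T/(0.85 f'_c b) = 498/(0.85 × 6.75 × 24) = 3.6166 in.
With β₁ = 0.712, c = a/β₁ = 3.6166/0.712 = 5.08 in.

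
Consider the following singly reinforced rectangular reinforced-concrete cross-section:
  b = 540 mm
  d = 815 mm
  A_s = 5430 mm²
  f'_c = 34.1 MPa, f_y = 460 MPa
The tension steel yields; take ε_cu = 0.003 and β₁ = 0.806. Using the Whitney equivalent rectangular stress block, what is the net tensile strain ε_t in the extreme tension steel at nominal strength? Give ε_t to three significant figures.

a = A_s f_y/(0.85 f'_c b) = 159.58 mm.
β₁ = 0.806, so c = a/β₁ = 159.58/0.806 = 197.99 mm.
From the linear strain diagram with ε_cu = 0.003: ε_t = 0.003 (d − c)/c = 0.003 × (815 − 197.99)/197.99 = 0.00935.
Since ε_t ≥ 0.005, the section is tension-controlled.

ε_t ≈ 0.00935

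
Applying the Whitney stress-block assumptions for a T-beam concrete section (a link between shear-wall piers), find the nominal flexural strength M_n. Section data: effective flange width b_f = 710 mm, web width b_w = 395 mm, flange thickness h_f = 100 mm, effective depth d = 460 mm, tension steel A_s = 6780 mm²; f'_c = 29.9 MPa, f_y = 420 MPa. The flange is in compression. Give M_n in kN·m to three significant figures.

Tension: T = A_s f_y = 6780 × 420 = 2847600 N.
Try a within the flange: a = T/(0.85 f'_c b_f) = 2847600/(0.85 × 29.9 × 710) = 157.81 mm.
a = 157.81 > h_f = 100 mm: the block extends into the web. Split into flange-overhang and web parts.
C_f = 0.85 f'_c (b_f − b_w) h_f = 0.85 × 29.9 × (710 − 395) × 100 = 800573 N.
Remaining web compression depth: a_w = (T − C_f)/(0.85 f'_c b_w) = (2847600 − 800573)/(0.85 × 29.9 × 395) = 203.91 mm.
M_n = C_f(d − h_f/2) + (T − C_f)(d − a_w/2) = 800573 × (460 − 50) + 2047027 × (460 − 101.955) = 328.23 + 732.93 = 1061.16 × 10⁶ N·mm.
M_n = 1061.16 kN·m.

M_n ≈ 1060 kN·m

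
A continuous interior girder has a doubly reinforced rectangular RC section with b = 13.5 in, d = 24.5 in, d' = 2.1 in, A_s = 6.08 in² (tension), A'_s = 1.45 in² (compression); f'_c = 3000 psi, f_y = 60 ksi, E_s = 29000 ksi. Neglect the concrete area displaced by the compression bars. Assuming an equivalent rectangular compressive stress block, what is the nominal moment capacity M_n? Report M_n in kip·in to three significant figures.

M_n ≈ 7630 kip·in

Assume both steels yield.
a = (A_s − A'_s) f_y/(0.85 f'_c b) = (6.08 − 1.45) × 60/(0.85 × 3 × 13.5) = 8.070 in.
c = a/β₁ = 8.070/0.85 = 9.494 in; ε'_s = 0.003(c − d')/c = 0.0023 ≥ ε_y = 0.0021, so the compression steel yields.
M_n = (A_s − A'_s) f_y (d − a/2) + A'_s f_y (d − d') = 277.8 × (24.5 − 4.035) + 87 × (24.5 − 2.1) = 5685.2 + 1948.8 = 7634.0 kip·in.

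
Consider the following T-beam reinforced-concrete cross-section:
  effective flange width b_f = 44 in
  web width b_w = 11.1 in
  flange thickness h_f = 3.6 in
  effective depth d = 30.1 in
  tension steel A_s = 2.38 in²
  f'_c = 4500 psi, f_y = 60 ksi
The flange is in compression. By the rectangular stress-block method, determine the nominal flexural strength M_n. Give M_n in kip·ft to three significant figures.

Tension: T = A_s f_y = 2.38 × 60 = 142.8 kips.
Try a within the flange: a = T/(0.85 f'_c b_f) = 142.8/(0.85 × 4.5 × 44) = 0.848 in.
Since a = 0.848 ≤ h_f = 3.6 in, the stress block lies entirely in the flange; analyse as a rectangular beam of width b_f.
M_n = T(d − a/2) = 142.8 × (30.1 − 0.424) = 4237.7 kip·in.
M_n = 4237.7/12 = 353.14 kip·ft.

M_n ≈ 353 kip·ft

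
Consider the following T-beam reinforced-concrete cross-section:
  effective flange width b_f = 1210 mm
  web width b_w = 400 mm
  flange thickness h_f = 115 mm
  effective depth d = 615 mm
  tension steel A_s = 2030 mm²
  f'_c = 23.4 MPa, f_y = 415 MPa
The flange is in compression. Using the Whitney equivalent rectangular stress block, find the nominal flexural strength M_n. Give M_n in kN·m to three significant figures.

Tension: T = A_s f_y = 2030 × 415 = 842450 N.
Try a within the flange: a = T/(0.85 f'_c b_f) = 842450/(0.85 × 23.4 × 1210) = 35.00 mm.
Since a = 35.00 ≤ h_f = 115 mm, the stress block lies entirely in the flange; analyse as a rectangular beam of width b_f.
M_n = T(d − a/2) = 842450 × (615 − 17.5) = 503.36 × 10⁶ N·mm.
M_n = 503.36 kN·m.

M_n ≈ 503 kN·m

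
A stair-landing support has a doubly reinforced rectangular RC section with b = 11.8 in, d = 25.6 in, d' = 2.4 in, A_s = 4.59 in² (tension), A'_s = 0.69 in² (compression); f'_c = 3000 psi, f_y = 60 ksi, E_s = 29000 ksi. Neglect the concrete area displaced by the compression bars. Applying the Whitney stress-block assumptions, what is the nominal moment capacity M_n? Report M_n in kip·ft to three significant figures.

Assume both steels yield.
a = (A_s − A'_s) f_y/(0.85 f'_c b) = (4.59 − 0.69) × 60/(0.85 × 3 × 11.8) = 7.777 in.
c = a/β₁ = 7.777/0.85 = 9.149 in; ε'_s = 0.003(c − d')/c = 0.0022 ≥ ε_y = 0.0021, so the compression steel yields.
M_n = (A_s − A'_s) f_y (d − a/2) + A'_s f_y (d − d') = 234 × (25.6 − 3.8885) + 41.4 × (25.6 − 2.4) = 5080.5 + 960.5 = 6041.0 kip·in = 6041.0/12 = 503.42 kip·ft.

M_n ≈ 503 kip·ft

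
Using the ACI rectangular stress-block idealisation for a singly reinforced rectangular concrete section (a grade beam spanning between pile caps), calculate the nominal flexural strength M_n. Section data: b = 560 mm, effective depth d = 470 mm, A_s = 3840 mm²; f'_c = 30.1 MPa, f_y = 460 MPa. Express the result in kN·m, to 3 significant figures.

T = A_s f_y = 3840 × 460 = 1766400 N = 1766.4 kN.
From C = T: a = T/(0.85 f'_c b) = 1766400/(0.85 × 30.1 × 560) = 123.29 mm.
M_n = T(d − a/2) = 1766.4 kN × (470 − 61.645) mm = 721.32 kN·m.

M_n ≈ 721 kN·m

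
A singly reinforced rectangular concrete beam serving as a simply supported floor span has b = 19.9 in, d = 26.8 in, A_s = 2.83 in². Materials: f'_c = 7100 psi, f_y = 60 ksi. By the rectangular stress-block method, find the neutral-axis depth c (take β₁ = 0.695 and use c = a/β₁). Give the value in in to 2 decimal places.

c ≈ 2.03 in

T = A_s f_y = 2.83 × 60 = 169.8 kips.
a = T/(0.85 f'_c b) = 169.8/(0.85 × 7.1 × 19.9) = 1.4139 in.
With β₁ = 0.695, c = a/β₁ = 1.4139/0.695 = 2.03 in.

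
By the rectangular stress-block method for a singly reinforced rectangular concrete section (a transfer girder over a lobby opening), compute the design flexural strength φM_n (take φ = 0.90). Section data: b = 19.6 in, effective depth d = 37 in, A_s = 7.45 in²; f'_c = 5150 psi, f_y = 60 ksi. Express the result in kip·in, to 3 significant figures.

φM_n ≈ 13800 kip·in

T = A_s f_y = 7.45 × 60 = 447 kips.
a = T/(0.85 f'_c b) = 447/(0.85 × 5.15 × 19.6) = 5.210 in.
M_n = T(d − a/2) = 447 × (37 − 2.605) = 15374.6 kip·in.
φM_n = 0.90 × 15374.6 = 13837.1 kip·in.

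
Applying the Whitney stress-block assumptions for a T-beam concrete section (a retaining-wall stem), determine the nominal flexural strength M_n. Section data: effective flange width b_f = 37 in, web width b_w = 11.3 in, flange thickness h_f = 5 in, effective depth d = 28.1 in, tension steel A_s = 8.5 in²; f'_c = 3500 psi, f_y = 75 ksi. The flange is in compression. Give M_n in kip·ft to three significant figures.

M_n ≈ 1330 kip·ft

Tension: T = A_s f_y = 8.5 × 75 = 637.5 kips.
Try a within the flange: a = T/(0.85 f'_c b_f) = 637.5/(0.85 × 3.5 × 37) = 5.792 in.
a = 5.792 > h_f = 5 in: the block extends into the web. Split into flange-overhang and web parts.
C_f = 0.85 f'_c (b_f − b_w) h_f = 0.85 × 3.5 × (37 − 11.3) × 5 = 382.3 kips.
Remaining web compression depth: a_w = (T − C_f)/(0.85 f'_c b_w) = (637.5 − 382.3)/(0.85 × 3.5 × 11.3) = 7.591 in.
M_n = C_f(d − h_f/2) + (T − C_f)(d − a_w/2) = 382.3 × (28.1 − 2.5) + 255.2 × (28.1 − 3.7955) = 9786.9 + 6202.5 = 15989.4 kip·in.
M_n = 15989.4/12 = 1332.45 kip·ft.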